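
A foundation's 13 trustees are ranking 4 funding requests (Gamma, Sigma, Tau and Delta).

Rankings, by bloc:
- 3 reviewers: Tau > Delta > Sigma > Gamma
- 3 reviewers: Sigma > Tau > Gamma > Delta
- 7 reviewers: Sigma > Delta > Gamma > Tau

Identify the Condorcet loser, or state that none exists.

Head-to-head results (13 reviewers):
Gamma–Sigma: Sigma 13–0.
Gamma vs Tau: Gamma, 7–6.
Gamma vs Delta: Gamma is ranked higher on 3 ballots, Delta on 10. Delta wins 10–3.
Sigma vs Tau: Sigma wins 10–3.
Sigma vs Delta: 10 to 3, Sigma.
Tau vs Delta: 3+3 = 6 for Tau, 7 for Delta — Delta by 7–6.
Tau is beaten in every head-to-head and is the Condorcet loser.

Tau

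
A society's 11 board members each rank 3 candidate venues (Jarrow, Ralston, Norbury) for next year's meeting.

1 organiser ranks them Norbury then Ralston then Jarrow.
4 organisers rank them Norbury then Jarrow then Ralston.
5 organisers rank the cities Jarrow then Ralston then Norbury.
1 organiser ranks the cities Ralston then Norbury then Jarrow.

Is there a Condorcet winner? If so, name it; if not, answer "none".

Pairwise majorities:
Jarrow vs Ralston: 9 to 2, Jarrow.
Jarrow vs Norbury: 5 to 6, Norbury.
Ralston vs Norbury: Ralston preferred on 5+1 = 6 ballots; Ralston wins 6–5.
No city is unbeaten: Jarrow loses to Norbury; Ralston loses to Jarrow; Norbury loses to Ralston. In particular Jarrow → Ralston → Norbury → Jarrow is a majority cycle — no Condorcet winner exists.

none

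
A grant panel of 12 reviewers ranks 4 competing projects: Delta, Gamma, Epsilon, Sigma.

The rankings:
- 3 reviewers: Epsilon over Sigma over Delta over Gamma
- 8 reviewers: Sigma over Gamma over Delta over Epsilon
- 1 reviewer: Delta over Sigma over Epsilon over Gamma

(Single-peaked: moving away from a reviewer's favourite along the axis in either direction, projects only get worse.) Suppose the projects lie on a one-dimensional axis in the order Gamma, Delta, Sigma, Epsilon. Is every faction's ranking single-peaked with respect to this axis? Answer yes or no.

Axis positions: Gamma=1, Delta=2, Sigma=3, Epsilon=4.
Faction 1 (peak Epsilon at position 4): ranking walks positions 4-3-2-1, expanding outward from the peak — single-peaked.
Faction 2: ranking walks positions 3-1-2-4; Gamma is ranked above Delta even though Delta lies between Gamma and the peak Sigma on the axis — preferences dip and rise again. Not single-peaked.
Faction 3 (peak Delta at position 2): ranking walks positions 2-3-4-1, expanding outward from the peak — single-peaked.
Faction 2 violates single-peakedness, so the profile is not single-peaked on this axis.

no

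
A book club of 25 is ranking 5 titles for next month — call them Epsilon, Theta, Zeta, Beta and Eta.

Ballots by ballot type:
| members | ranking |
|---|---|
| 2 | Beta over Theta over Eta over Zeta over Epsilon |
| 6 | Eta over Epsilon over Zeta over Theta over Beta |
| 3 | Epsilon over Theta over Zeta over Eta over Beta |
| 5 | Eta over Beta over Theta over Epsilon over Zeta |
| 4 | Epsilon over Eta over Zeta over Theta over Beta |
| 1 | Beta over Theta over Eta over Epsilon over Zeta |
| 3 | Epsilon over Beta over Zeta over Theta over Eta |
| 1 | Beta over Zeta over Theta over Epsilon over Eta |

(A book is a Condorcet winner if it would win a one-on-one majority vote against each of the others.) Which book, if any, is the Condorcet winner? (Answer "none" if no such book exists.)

Head-to-head results (25 members):
Epsilon vs Theta: Epsilon is ranked higher on 6+3+4+3 = 16 ballots, Theta on 9. Epsilon wins 16–9.
Epsilon vs Zeta: 22 to 3, Epsilon.
Epsilon vs Beta: 16 to 9, Epsilon.
Epsilon vs Eta: Epsilon preferred on 3+4+3+1 = 11 ballots; Eta wins 14–11.
Theta vs Zeta: 2+3+5+1 = 11 for Theta, 14 for Zeta — Zeta by 14–11.
Theta vs Beta: Theta preferred on 6+3+4 = 13 ballots; Theta wins 13–12.
Theta vs Eta: Theta is ranked higher on 2+3+1+3+1 = 10 ballots, Eta on 15. Eta wins 15–10.
Zeta vs Beta: Zeta preferred on 6+3+4 = 13 ballots; Zeta wins 13–12.
Zeta vs Eta: Zeta preferred on 3+3+1 = 7 ballots; Eta wins 18–7.
Beta vs Eta: Beta preferred on 2+1+3+1 = 7 ballots; Eta wins 18–7.
Eta wins every pairwise contest, so Eta is the Condorcet winner.

Eta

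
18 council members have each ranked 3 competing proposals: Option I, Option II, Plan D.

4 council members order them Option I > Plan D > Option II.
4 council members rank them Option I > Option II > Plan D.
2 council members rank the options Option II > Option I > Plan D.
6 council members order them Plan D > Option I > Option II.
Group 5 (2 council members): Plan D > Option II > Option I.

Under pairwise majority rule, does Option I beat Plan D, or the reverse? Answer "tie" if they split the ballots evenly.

Option I

Ballots ranking Option I above Plan D: 4 + 4 + 2 = 10.
Ballots ranking Plan D above Option I: 18 − 10 = 8.
Option I wins the head-to-head 10–8.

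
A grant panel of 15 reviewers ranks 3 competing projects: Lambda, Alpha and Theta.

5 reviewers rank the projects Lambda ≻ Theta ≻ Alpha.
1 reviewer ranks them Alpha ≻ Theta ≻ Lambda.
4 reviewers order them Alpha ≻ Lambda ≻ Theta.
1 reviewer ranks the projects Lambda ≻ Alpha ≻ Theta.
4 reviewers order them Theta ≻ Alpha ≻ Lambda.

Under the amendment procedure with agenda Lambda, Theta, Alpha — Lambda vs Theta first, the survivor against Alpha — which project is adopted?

Round 1: Lambda vs Theta — 10–5, Lambda advances.
Round 2: Lambda vs Alpha — 6–9, Alpha advances.
Alpha survives the agenda.

Alpha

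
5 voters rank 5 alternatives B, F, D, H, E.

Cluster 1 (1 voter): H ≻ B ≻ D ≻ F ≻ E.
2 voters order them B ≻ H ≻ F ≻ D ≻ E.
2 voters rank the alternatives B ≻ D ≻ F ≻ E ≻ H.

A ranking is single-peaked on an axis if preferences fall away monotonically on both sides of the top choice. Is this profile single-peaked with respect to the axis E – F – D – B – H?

no

Axis positions: E=1, F=2, D=3, B=4, H=5.
Cluster 1 (peak H at position 5): ranking walks positions 5-4-3-2-1, expanding outward from the peak — single-peaked.
Cluster 2: ranking walks positions 4-5-2-3-1; F is ranked above D even though D lies between F and the peak B on the axis — preferences dip and rise again. Not single-peaked.
Cluster 3 (peak B at position 4): ranking walks positions 4-3-2-1-5, expanding outward from the peak — single-peaked.
Cluster 2 violates single-peakedness, so the profile is not single-peaked on this axis.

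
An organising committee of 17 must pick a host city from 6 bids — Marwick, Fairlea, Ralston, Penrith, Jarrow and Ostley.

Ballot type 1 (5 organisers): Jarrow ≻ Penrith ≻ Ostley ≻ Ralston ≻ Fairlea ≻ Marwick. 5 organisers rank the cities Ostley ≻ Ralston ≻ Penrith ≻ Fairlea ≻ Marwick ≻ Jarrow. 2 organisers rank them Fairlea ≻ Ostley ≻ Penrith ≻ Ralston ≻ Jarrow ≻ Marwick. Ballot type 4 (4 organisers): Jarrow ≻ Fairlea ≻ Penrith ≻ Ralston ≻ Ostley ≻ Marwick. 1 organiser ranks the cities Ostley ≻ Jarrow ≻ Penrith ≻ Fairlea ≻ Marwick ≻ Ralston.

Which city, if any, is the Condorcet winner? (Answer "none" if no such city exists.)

Jarrow

Pairwise majorities:
Marwick–Fairlea: Fairlea 17–0.
Marwick vs Ralston: Ralston, 16–1.
Marwick–Penrith: Penrith 17–0.
Marwick vs Jarrow: Jarrow wins 12–5.
Marwick–Ostley: Ostley 17–0.
Fairlea vs Ralston: Ralston, 10–7.
Fairlea vs Penrith: Penrith wins 11–6.
Fairlea vs Jarrow: Jarrow wins 10–7.
Fairlea vs Ostley: Ostley wins 11–6.
Ralston–Penrith: Penrith 12–5.
Ralston vs Jarrow: Jarrow wins 10–7.
Ralston vs Ostley: Ostley wins 13–4.
Penrith vs Jarrow: Jarrow wins 10–7.
Penrith vs Ostley: Penrith wins 9–8.
Jarrow–Ostley: Jarrow 9–8.
Only Jarrow has no losses; Jarrow is the Condorcet winner.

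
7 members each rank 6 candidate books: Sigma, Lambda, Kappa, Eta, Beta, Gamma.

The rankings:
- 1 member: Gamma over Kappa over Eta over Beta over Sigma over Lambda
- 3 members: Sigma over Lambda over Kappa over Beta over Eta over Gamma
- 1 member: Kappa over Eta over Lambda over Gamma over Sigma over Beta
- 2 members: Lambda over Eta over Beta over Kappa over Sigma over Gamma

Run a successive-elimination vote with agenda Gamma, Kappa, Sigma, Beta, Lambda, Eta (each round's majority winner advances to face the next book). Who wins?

Round 1: Gamma vs Kappa — 1–6, Kappa advances.
Round 2: Kappa vs Sigma — 4–3, Kappa advances.
Round 3: Kappa vs Beta — 5–2, Kappa advances.
Round 4: Kappa vs Lambda — 2–5, Lambda advances.
Round 5: Lambda vs Eta — 5–2, Lambda advances.
Lambda survives the agenda.

Lambda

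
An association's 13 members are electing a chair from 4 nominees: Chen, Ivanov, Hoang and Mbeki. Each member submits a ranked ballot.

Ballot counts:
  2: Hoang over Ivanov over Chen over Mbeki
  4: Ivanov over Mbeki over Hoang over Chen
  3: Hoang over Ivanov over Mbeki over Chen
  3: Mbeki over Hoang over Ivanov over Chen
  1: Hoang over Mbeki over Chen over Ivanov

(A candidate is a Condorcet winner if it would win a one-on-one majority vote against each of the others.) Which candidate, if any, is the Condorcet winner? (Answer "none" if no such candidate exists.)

none

Check each pair by majority over 13 ballots:
Chen vs Ivanov: Ivanov wins 12–1.
Chen vs Hoang: Hoang wins 13–0.
Chen vs Mbeki: Mbeki wins 11–2.
Ivanov vs Hoang: Hoang, 9–4.
Ivanov vs Mbeki: Ivanov, 9–4.
Hoang–Mbeki: Mbeki 7–6.
Each candidate drops at least one matchup (Chen loses to Ivanov; Ivanov loses to Hoang; Hoang loses to Mbeki; Mbeki loses to Ivanov); the cycle Ivanov beats Mbeki beats Hoang beats Ivanov rules out a Condorcet winner.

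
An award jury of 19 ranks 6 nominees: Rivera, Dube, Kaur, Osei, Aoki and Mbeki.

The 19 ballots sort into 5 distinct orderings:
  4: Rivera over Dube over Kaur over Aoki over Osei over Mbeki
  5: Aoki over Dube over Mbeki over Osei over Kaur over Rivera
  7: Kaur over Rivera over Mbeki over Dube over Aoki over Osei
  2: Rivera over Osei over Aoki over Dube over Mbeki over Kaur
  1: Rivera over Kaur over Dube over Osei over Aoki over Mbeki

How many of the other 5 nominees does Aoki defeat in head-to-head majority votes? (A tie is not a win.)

2

Aoki against each rival (19 jurors):
Aoki vs Rivera: 5 for Aoki, 14 for Rivera — Rivera by 14–5.
Aoki vs Dube: 5+2 = 7 for Aoki, 12 for Dube — Dube by 12–7.
Aoki vs Kaur: Kaur, 12–7.
Aoki vs Osei: Aoki is ranked higher on 4+5+7 = 16 ballots, Osei on 3. Aoki wins 16–3.
Aoki vs Mbeki: 4+5+2+1 = 12 for Aoki, 7 for Mbeki — Aoki by 12–7.
Aoki beats Osei, Mbeki; loses to Rivera, Dube, Kaur — 2 pairwise wins.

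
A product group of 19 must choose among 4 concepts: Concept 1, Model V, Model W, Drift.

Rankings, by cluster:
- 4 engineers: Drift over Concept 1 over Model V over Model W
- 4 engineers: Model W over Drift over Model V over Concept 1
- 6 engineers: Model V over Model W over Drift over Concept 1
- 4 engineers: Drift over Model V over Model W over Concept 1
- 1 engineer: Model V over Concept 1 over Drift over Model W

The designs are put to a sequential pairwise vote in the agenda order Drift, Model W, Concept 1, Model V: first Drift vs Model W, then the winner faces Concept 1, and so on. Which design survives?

Model V

Round 1: Drift vs Model W — 9–10, Model W advances.
Round 2: Model W vs Concept 1 — 14–5, Model W advances.
Round 3: Model W vs Model V — 4–15, Model V advances.
Model V survives the agenda.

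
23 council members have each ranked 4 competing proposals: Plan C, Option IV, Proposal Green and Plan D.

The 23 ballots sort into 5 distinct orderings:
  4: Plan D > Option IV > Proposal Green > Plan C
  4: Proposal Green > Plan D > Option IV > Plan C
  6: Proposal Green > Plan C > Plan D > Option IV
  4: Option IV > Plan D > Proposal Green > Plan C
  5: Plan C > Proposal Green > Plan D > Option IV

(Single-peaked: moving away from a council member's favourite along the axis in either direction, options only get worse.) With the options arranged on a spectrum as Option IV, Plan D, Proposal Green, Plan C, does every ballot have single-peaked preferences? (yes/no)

yes

Axis positions: Option IV=1, Plan D=2, Proposal Green=3, Plan C=4.
Type 1 (peak Plan D at position 2): ranking walks positions 2-1-3-4, expanding outward from the peak — single-peaked.
Type 2 (peak Proposal Green at position 3): ranking walks positions 3-2-1-4, expanding outward from the peak — single-peaked.
Type 3 (peak Proposal Green at position 3): ranking walks positions 3-4-2-1, expanding outward from the peak — single-peaked.
Type 4 (peak Option IV at position 1): ranking walks positions 1-2-3-4, expanding outward from the peak — single-peaked.
Type 5 (peak Plan C at position 4): ranking walks positions 4-3-2-1, expanding outward from the peak — single-peaked.
Every ranking is single-peaked on this axis.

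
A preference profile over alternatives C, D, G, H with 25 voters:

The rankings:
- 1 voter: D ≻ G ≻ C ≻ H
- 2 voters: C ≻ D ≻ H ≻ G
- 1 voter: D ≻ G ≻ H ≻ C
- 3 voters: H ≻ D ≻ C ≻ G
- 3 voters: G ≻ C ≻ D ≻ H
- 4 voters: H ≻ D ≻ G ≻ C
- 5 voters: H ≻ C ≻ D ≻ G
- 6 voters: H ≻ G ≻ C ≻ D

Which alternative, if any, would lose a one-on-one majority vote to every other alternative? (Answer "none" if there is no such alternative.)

none

Pairwise majorities:
C vs D: C wins 16–9.
C vs G: C preferred on 2+3+5 = 10 ballots; G wins 15–10.
C vs H: H, 19–6.
D–G: D 16–9.
D vs H: 7 to 18, H.
G vs H: G is ranked higher on 1+1+3 = 5 ballots, H on 20. H wins 20–5.
Every alternative wins at least one matchup (C beats D; D beats G; G beats C; H beats C), so there is no Condorcet loser.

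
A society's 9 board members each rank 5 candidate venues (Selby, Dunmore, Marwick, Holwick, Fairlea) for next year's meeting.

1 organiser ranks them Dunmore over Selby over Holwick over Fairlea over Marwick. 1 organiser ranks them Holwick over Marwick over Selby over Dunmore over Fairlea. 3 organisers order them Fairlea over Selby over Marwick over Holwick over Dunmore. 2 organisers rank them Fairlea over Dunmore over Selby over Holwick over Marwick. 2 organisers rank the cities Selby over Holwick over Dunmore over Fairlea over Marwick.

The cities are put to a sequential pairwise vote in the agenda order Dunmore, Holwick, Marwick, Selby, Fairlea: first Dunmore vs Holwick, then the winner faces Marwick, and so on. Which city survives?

Round 1: Dunmore vs Holwick — 3–6, Holwick advances.
Round 2: Holwick vs Marwick — 6–3, Holwick advances.
Round 3: Holwick vs Selby — 1–8, Selby advances.
Round 4: Selby vs Fairlea — 4–5, Fairlea advances.
The agenda winner is Fairlea.

Fairlea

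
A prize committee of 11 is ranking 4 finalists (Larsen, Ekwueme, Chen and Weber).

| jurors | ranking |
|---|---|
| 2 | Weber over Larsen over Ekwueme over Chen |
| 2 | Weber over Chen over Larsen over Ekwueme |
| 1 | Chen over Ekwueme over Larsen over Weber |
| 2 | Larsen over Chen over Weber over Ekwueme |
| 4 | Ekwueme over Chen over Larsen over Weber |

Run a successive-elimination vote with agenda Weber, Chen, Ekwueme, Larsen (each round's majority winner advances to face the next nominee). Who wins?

Larsen

Round 1: Weber vs Chen — 4–7, Chen advances.
Round 2: Chen vs Ekwueme — 5–6, Ekwueme advances.
Round 3: Ekwueme vs Larsen — 5–6, Larsen advances.
Larsen survives the agenda.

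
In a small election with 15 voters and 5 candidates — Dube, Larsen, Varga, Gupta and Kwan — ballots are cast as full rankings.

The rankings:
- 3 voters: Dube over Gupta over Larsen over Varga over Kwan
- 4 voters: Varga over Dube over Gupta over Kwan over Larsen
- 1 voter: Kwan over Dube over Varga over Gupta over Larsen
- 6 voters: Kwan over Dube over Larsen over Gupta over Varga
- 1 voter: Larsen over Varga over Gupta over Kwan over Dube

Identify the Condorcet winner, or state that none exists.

none

Check each pair by majority over 15 ballots:
Dube vs Larsen: 14 to 1, Dube.
Dube vs Varga: 3+1+6 = 10 for Dube, 5 for Varga — Dube by 10–5.
Dube vs Gupta: 3+4+1+6 = 14 for Dube, 1 for Gupta — Dube by 14–1.
Dube vs Kwan: 7 to 8, Kwan.
Larsen vs Varga: 3+6+1 = 10 for Larsen, 5 for Varga — Larsen by 10–5.
Larsen vs Gupta: 6+1 = 7 for Larsen, 8 for Gupta — Gupta by 8–7.
Larsen vs Kwan: Larsen is ranked higher on 3+1 = 4 ballots, Kwan on 11. Kwan wins 11–4.
Varga vs Gupta: Varga is ranked higher on 4+1+1 = 6 ballots, Gupta on 9. Gupta wins 9–6.
Varga vs Kwan: Varga is ranked higher on 3+4+1 = 8 ballots, Kwan on 7. Varga wins 8–7.
Gupta vs Kwan: Gupta preferred on 3+4+1 = 8 ballots; Gupta wins 8–7.
Each candidate drops at least one matchup (Dube loses to Kwan; Larsen loses to Dube; Varga loses to Dube; Gupta loses to Dube; Kwan loses to Varga); the cycle Dube beats Varga beats Kwan beats Dube rules out a Condorcet winner.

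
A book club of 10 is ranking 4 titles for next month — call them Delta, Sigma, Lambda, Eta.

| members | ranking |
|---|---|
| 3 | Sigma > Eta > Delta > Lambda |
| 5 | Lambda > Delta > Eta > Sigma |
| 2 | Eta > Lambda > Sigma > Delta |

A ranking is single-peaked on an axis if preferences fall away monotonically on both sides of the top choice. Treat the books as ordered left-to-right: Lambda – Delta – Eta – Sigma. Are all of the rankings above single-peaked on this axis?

no

Axis positions: Lambda=1, Delta=2, Eta=3, Sigma=4.
Group 1 (peak Sigma at position 4): ranking walks positions 4-3-2-1, expanding outward from the peak — single-peaked.
Group 2 (peak Lambda at position 1): ranking walks positions 1-2-3-4, expanding outward from the peak — single-peaked.
Group 3: ranking walks positions 3-1-4-2; Lambda is ranked above Delta even though Delta lies between Lambda and the peak Eta on the axis — preferences dip and rise again. Not single-peaked.
Group 3 violates single-peakedness, so the profile is not single-peaked on this axis.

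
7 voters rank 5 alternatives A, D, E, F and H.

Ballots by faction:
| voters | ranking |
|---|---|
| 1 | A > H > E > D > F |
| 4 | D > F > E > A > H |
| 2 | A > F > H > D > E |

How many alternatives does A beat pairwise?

1

A against each rival (7 voters):
A vs D: D wins 4–3.
A vs E: 3 to 4, E.
A vs F: A preferred on 1+2 = 3 ballots; F wins 4–3.
A vs H: A is ranked higher on 1+4+2 = 7 ballots, H on 0. A wins 7–0.
A beats H; loses to D, E, F — 1 pairwise win.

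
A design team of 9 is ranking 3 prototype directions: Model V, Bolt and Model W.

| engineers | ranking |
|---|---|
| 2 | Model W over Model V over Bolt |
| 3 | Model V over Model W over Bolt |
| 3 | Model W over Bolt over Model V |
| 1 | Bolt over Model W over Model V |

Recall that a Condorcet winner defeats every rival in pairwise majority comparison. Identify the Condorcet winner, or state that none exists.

Check each pair by majority over 9 ballots:
Model V vs Bolt: Model V wins 5–4.
Model V vs Model W: 3 to 6, Model W.
Bolt vs Model W: 1 for Bolt, 8 for Model W — Model W by 8–1.
Model W defeats every rival head-to-head and is the Condorcet winner.

Model W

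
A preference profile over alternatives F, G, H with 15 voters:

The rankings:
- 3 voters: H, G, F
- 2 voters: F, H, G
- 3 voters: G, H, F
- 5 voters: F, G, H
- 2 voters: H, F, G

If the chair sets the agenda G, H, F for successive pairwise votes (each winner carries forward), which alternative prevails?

Round 1: G vs H — 8–7, G advances.
Round 2: G vs F — 6–9, F advances.
The agenda winner is F.

F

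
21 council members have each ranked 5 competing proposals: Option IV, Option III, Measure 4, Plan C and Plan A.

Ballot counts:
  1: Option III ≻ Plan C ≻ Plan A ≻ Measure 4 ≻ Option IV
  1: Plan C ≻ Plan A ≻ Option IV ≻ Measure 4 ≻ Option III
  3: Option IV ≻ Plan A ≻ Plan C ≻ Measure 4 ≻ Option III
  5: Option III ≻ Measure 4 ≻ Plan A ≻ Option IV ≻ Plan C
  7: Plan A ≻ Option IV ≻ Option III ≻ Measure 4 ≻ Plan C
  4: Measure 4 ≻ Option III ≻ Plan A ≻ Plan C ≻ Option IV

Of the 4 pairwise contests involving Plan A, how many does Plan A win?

Plan A against each rival (21 council members):
Plan A vs Option IV: Plan A preferred on 1+1+5+7+4 = 18 ballots; Plan A wins 18–3.
Plan A vs Option III: Plan A is ranked higher on 1+3+7 = 11 ballots, Option III on 10. Plan A wins 11–10.
Plan A vs Measure 4: Plan A, 12–9.
Plan A vs Plan C: Plan A is ranked higher on 3+5+7+4 = 19 ballots, Plan C on 2. Plan A wins 19–2.
Plan A beats Option IV, Option III, Measure 4, Plan C — 4 pairwise wins.

4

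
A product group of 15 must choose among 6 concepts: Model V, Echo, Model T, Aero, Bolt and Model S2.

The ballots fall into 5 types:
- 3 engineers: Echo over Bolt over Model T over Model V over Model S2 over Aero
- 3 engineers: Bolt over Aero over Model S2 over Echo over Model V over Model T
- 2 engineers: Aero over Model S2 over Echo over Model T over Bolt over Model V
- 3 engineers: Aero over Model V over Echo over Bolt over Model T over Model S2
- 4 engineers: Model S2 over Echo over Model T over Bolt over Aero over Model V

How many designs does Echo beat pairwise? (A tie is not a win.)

3

Echo against each rival (15 engineers):
Echo vs Model V: 12 to 3, Echo.
Echo vs Model T: Echo, 15–0.
Echo vs Aero: Aero wins 8–7.
Echo vs Bolt: 3+2+3+4 = 12 for Echo, 3 for Bolt — Echo by 12–3.
Echo vs Model S2: Echo is ranked higher on 3+3 = 6 ballots, Model S2 on 9. Model S2 wins 9–6.
Echo beats Model V, Model T, Bolt; loses to Aero, Model S2 — 3 pairwise wins.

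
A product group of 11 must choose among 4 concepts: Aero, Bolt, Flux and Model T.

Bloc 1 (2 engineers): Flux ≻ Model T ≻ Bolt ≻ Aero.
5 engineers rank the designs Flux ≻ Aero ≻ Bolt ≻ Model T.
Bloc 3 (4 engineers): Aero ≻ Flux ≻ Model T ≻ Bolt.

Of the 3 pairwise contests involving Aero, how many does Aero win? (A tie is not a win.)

2

Aero against each rival (11 engineers):
Aero vs Bolt: Aero is ranked higher on 5+4 = 9 ballots, Bolt on 2. Aero wins 9–2.
Aero vs Flux: 4 for Aero, 7 for Flux — Flux by 7–4.
Aero vs Model T: Aero preferred on 5+4 = 9 ballots; Aero wins 9–2.
Aero beats Bolt, Model T; loses to Flux — 2 pairwise wins.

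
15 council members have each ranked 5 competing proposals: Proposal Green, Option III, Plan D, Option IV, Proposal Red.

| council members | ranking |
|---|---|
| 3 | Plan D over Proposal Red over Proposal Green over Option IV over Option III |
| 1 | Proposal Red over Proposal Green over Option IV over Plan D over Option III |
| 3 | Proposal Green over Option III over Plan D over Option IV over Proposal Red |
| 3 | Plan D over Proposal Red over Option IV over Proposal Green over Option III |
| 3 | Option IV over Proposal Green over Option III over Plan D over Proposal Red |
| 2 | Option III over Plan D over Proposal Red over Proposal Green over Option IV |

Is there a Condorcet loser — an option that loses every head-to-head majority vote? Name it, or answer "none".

Pairwise majorities:
Proposal Green vs Option III: 13 to 2, Proposal Green.
Proposal Green vs Plan D: Proposal Green preferred on 1+3+3 = 7 ballots; Plan D wins 8–7.
Proposal Green–Option IV: Proposal Green 9–6.
Proposal Green vs Proposal Red: Proposal Green is ranked higher on 3+3 = 6 ballots, Proposal Red on 9. Proposal Red wins 9–6.
Option III–Plan D: Option III 8–7.
Option III vs Option IV: 5 to 10, Option IV.
Option III vs Proposal Red: Option III, 8–7.
Plan D–Option IV: Plan D 11–4.
Plan D vs Proposal Red: 14 to 1, Plan D.
Option IV vs Proposal Red: 6 to 9, Proposal Red.
No option is winless: Proposal Green beats Option III; Option III beats Plan D; Plan D beats Proposal Green; Option IV beats Option III; Proposal Red beats Proposal Green. There is no Condorcet loser.

none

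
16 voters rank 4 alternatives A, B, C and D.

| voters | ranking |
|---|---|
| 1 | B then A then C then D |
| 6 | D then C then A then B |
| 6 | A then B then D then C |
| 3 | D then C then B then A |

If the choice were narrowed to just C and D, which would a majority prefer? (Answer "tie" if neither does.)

Ballots ranking C above D: 1.
Ballots ranking D above C: 16 − 1 = 15.
D wins the head-to-head 15–1.

D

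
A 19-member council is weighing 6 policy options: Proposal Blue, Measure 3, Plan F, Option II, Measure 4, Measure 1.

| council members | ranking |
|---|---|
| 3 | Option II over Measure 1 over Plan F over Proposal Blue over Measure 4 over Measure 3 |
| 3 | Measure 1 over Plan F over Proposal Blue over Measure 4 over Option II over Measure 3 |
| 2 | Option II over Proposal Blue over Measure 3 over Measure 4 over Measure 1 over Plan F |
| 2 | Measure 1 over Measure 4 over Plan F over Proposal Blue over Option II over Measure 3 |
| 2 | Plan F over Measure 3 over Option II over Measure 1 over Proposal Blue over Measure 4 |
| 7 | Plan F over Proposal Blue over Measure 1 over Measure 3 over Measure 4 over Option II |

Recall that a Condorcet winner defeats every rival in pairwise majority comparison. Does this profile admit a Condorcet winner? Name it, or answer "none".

Measure 1

Head-to-head results (19 council members):
Proposal Blue vs Measure 3: Proposal Blue, 17–2.
Proposal Blue vs Plan F: 2 to 17, Plan F.
Proposal Blue vs Option II: 3+2+7 = 12 for Proposal Blue, 7 for Option II — Proposal Blue by 12–7.
Proposal Blue vs Measure 4: Proposal Blue preferred on 3+3+2+2+7 = 17 ballots; Proposal Blue wins 17–2.
Proposal Blue–Measure 1: Measure 1 10–9.
Measure 3 vs Plan F: Measure 3 preferred on 2 ballots; Plan F wins 17–2.
Measure 3–Option II: Option II 10–9.
Measure 3 vs Measure 4: 11 to 8, Measure 3.
Measure 3 vs Measure 1: Measure 3 is ranked higher on 2+2 = 4 ballots, Measure 1 on 15. Measure 1 wins 15–4.
Plan F vs Option II: 3+2+2+7 = 14 for Plan F, 5 for Option II — Plan F by 14–5.
Plan F vs Measure 4: 15 to 4, Plan F.
Plan F vs Measure 1: 2+7 = 9 for Plan F, 10 for Measure 1 — Measure 1 by 10–9.
Option II vs Measure 4: Measure 4, 12–7.
Option II vs Measure 1: 3+2+2 = 7 for Option II, 12 for Measure 1 — Measure 1 by 12–7.
Measure 4 vs Measure 1: Measure 1, 17–2.
Measure 1 wins every pairwise contest, so Measure 1 is the Condorcet winner.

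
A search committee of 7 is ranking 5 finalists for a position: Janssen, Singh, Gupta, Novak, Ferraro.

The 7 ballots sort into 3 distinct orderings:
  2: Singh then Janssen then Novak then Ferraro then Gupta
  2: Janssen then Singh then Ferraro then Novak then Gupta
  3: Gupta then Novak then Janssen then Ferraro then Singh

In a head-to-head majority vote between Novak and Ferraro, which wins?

Novak

Ballots ranking Novak above Ferraro: 2 + 3 = 5.
Ballots ranking Ferraro above Novak: 7 − 5 = 2.
Novak wins the head-to-head 5–2.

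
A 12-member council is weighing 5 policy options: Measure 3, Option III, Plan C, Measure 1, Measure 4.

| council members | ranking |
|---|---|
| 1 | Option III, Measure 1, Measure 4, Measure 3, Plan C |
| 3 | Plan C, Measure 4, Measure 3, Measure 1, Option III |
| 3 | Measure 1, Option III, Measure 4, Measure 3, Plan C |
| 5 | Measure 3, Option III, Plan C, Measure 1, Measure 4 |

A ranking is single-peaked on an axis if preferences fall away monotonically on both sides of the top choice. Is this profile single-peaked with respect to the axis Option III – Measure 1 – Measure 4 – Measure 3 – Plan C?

no

Axis positions: Option III=1, Measure 1=2, Measure 4=3, Measure 3=4, Plan C=5.
Cluster 1 (peak Option III at position 1): ranking walks positions 1-2-3-4-5, expanding outward from the peak — single-peaked.
Cluster 2: ranking walks positions 5-3-4-2-1; Measure 4 is ranked above Measure 3 even though Measure 3 lies between Measure 4 and the peak Plan C on the axis — preferences dip and rise again. Not single-peaked.
Cluster 3 (peak Measure 1 at position 2): ranking walks positions 2-1-3-4-5, expanding outward from the peak — single-peaked.
Cluster 4: ranking walks positions 4-1-5-2-3; Option III is ranked above Measure 4 even though Measure 4 lies between Option III and the peak Measure 3 on the axis — preferences dip and rise again. Not single-peaked.
Cluster 2 violates single-peakedness, so the profile is not single-peaked on this axis.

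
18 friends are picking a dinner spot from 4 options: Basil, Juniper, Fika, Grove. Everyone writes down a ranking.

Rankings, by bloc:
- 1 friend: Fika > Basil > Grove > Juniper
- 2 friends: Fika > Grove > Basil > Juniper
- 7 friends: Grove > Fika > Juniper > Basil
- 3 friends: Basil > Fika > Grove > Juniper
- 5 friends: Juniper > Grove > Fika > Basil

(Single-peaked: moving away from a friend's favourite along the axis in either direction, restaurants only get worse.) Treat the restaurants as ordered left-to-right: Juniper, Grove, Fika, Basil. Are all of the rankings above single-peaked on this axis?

yes

Axis positions: Juniper=1, Grove=2, Fika=3, Basil=4.
Bloc 1 (peak Fika at position 3): ranking walks positions 3-4-2-1, expanding outward from the peak — single-peaked.
Bloc 2 (peak Fika at position 3): ranking walks positions 3-2-4-1, expanding outward from the peak — single-peaked.
Bloc 3 (peak Grove at position 2): ranking walks positions 2-3-1-4, expanding outward from the peak — single-peaked.
Bloc 4 (peak Basil at position 4): ranking walks positions 4-3-2-1, expanding outward from the peak — single-peaked.
Bloc 5 (peak Juniper at position 1): ranking walks positions 1-2-3-4, expanding outward from the peak — single-peaked.
Every ranking is single-peaked on this axis.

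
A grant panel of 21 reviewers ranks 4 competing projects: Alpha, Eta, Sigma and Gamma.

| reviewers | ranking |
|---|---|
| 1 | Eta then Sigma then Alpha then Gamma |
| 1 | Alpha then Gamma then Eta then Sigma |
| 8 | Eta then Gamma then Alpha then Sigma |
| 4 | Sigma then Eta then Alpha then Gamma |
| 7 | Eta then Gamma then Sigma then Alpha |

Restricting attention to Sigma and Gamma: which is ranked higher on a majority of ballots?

Ballots ranking Sigma above Gamma: 1 + 4 = 5.
Ballots ranking Gamma above Sigma: 21 − 5 = 16.
Gamma wins the head-to-head 16–5.

Gamma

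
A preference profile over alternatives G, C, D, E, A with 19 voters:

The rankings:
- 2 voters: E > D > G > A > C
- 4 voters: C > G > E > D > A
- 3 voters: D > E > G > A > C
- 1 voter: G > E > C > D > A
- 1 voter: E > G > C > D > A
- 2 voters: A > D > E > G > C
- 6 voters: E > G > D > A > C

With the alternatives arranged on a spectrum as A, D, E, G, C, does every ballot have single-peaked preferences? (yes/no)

Axis positions: A=1, D=2, E=3, G=4, C=5.
Group 1 (peak E at position 3): ranking walks positions 3-2-4-1-5, expanding outward from the peak — single-peaked.
Group 2 (peak C at position 5): ranking walks positions 5-4-3-2-1, expanding outward from the peak — single-peaked.
Group 3 (peak D at position 2): ranking walks positions 2-3-4-1-5, expanding outward from the peak — single-peaked.
Group 4 (peak G at position 4): ranking walks positions 4-3-5-2-1, expanding outward from the peak — single-peaked.
Group 5 (peak E at position 3): ranking walks positions 3-4-5-2-1, expanding outward from the peak — single-peaked.
Group 6 (peak A at position 1): ranking walks positions 1-2-3-4-5, expanding outward from the peak — single-peaked.
Group 7 (peak E at position 3): ranking walks positions 3-4-2-1-5, expanding outward from the peak — single-peaked.
Every ranking is single-peaked on this axis.

yes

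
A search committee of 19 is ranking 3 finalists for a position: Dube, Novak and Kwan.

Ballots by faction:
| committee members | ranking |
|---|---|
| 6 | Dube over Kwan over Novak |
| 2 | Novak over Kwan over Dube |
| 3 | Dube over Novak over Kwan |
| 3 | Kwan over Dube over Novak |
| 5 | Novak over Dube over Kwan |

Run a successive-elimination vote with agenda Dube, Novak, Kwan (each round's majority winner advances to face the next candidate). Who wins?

Dube

Round 1: Dube vs Novak — 12–7, Dube advances.
Round 2: Dube vs Kwan — 14–5, Dube advances.
The agenda winner is Dube.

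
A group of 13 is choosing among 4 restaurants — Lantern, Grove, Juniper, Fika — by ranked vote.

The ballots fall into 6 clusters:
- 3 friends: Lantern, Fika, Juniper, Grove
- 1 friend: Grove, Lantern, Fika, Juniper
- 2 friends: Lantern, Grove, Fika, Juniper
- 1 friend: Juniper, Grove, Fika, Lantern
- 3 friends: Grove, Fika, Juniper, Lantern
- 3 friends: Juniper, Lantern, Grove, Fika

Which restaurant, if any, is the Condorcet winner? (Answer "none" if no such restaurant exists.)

Pairwise majorities:
Lantern vs Grove: Lantern preferred on 3+2+3 = 8 ballots; Lantern wins 8–5.
Lantern vs Juniper: 6 to 7, Juniper.
Lantern vs Fika: 9 to 4, Lantern.
Grove vs Juniper: Grove preferred on 1+2+3 = 6 ballots; Juniper wins 7–6.
Grove vs Fika: 1+2+1+3+3 = 10 for Grove, 3 for Fika — Grove by 10–3.
Juniper vs Fika: Juniper preferred on 1+3 = 4 ballots; Fika wins 9–4.
Each restaurant drops at least one matchup (Lantern loses to Juniper; Grove loses to Lantern; Juniper loses to Fika; Fika loses to Lantern); the cycle Lantern → Fika → Juniper → Lantern rules out a Condorcet winner.

none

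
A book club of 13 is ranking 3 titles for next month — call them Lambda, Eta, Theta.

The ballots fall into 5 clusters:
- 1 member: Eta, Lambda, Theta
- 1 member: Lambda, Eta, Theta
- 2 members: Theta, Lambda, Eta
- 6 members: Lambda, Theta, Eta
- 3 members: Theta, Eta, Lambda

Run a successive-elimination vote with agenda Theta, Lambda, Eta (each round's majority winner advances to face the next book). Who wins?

Round 1: Theta vs Lambda — 5–8, Lambda advances.
Round 2: Lambda vs Eta — 9–4, Lambda advances.
Lambda survives the agenda.

Lambda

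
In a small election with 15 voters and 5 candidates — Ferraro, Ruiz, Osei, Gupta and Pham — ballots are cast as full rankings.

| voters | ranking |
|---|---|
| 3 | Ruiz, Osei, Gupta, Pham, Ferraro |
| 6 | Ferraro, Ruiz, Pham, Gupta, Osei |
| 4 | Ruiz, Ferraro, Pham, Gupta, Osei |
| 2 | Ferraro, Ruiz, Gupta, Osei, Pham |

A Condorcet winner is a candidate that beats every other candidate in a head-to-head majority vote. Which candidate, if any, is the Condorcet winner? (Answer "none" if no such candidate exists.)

Ferraro

Pairwise majorities:
Ferraro vs Ruiz: Ferraro is ranked higher on 6+2 = 8 ballots, Ruiz on 7. Ferraro wins 8–7.
Ferraro vs Osei: Ferraro wins 12–3.
Ferraro vs Gupta: 12 to 3, Ferraro.
Ferraro vs Pham: Ferraro preferred on 6+4+2 = 12 ballots; Ferraro wins 12–3.
Ruiz–Osei: Ruiz 15–0.
Ruiz vs Gupta: Ruiz, 15–0.
Ruiz vs Pham: Ruiz preferred on 3+6+4+2 = 15 ballots; Ruiz wins 15–0.
Osei–Gupta: Gupta 12–3.
Osei vs Pham: Osei preferred on 3+2 = 5 ballots; Pham wins 10–5.
Gupta vs Pham: 5 to 10, Pham.
Ferraro defeats every rival head-to-head and is the Condorcet winner.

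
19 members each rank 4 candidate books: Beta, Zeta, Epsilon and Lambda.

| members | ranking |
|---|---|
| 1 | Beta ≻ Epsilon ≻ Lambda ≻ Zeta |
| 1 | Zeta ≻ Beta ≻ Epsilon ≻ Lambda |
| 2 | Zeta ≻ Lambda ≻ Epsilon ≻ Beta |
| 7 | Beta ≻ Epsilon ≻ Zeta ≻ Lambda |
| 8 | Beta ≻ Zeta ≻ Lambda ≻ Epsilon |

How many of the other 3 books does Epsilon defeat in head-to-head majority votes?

0

Epsilon against each rival (19 members):
Epsilon vs Beta: Epsilon is ranked higher on 2 ballots, Beta on 17. Beta wins 17–2.
Epsilon vs Zeta: Zeta, 11–8.
Epsilon vs Lambda: 9 to 10, Lambda.
Epsilon beats no one; loses to Beta, Zeta, Lambda — 0 pairwise wins.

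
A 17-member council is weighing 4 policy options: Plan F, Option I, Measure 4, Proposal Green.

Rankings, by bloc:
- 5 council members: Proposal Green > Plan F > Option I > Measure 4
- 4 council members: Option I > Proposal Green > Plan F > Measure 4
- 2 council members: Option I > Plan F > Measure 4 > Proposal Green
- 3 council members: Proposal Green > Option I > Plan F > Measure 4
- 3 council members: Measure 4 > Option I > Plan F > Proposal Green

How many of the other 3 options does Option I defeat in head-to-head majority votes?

3

Option I against each rival (17 council members):
Option I vs Plan F: Option I is ranked higher on 4+2+3+3 = 12 ballots, Plan F on 5. Option I wins 12–5.
Option I vs Measure 4: Option I is ranked higher on 5+4+2+3 = 14 ballots, Measure 4 on 3. Option I wins 14–3.
Option I vs Proposal Green: 9 to 8, Option I.
Option I beats Plan F, Measure 4, Proposal Green — 3 pairwise wins.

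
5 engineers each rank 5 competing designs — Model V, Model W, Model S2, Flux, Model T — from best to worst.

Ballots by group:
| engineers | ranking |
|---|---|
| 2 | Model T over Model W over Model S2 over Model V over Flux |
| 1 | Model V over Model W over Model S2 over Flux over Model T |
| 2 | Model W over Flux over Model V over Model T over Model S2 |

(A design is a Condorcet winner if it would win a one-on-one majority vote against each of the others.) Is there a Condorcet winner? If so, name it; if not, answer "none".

Model W

Head-to-head results (5 engineers):
Model V vs Model W: Model V is ranked higher on 1 ballot, Model W on 4. Model W wins 4–1.
Model V vs Model S2: Model V wins 3–2.
Model V vs Flux: 3 to 2, Model V.
Model V–Model T: Model V 3–2.
Model W vs Model S2: Model W wins 5–0.
Model W vs Flux: Model W wins 5–0.
Model W vs Model T: Model W wins 3–2.
Model S2 vs Flux: Model S2 wins 3–2.
Model S2 vs Model T: Model T wins 4–1.
Flux vs Model T: 3 to 2, Flux.
Model W wins every pairwise contest, so Model W is the Condorcet winner.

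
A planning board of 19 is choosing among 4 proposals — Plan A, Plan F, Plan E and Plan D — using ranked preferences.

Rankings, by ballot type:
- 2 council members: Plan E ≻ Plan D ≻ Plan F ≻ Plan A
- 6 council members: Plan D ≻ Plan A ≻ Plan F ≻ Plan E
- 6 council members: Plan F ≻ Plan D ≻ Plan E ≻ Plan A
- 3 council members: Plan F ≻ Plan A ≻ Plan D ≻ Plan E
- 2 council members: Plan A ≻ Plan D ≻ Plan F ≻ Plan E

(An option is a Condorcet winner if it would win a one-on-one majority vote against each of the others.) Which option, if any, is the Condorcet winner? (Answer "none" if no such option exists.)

Plan D

Head-to-head results (19 council members):
Plan A vs Plan F: Plan A is ranked higher on 6+2 = 8 ballots, Plan F on 11. Plan F wins 11–8.
Plan A vs Plan E: 6+3+2 = 11 for Plan A, 8 for Plan E — Plan A by 11–8.
Plan A vs Plan D: Plan A preferred on 3+2 = 5 ballots; Plan D wins 14–5.
Plan F vs Plan E: Plan F is ranked higher on 6+6+3+2 = 17 ballots, Plan E on 2. Plan F wins 17–2.
Plan F vs Plan D: Plan F preferred on 6+3 = 9 ballots; Plan D wins 10–9.
Plan E vs Plan D: 2 for Plan E, 17 for Plan D — Plan D by 17–2.
Plan D defeats every rival head-to-head and is the Condorcet winner.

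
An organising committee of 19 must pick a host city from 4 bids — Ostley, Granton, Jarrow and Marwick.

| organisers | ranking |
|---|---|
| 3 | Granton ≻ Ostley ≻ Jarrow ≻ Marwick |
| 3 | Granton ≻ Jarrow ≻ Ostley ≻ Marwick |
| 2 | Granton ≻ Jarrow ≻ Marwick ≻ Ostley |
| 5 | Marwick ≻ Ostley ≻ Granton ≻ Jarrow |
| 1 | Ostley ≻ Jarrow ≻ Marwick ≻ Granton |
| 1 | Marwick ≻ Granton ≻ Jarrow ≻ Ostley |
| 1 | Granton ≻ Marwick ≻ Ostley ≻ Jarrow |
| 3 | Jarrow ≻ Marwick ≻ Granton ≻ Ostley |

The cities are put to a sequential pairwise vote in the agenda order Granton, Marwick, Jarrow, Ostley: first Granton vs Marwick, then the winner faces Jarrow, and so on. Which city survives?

Round 1: Granton vs Marwick — 9–10, Marwick advances.
Round 2: Marwick vs Jarrow — 7–12, Jarrow advances.
Round 3: Jarrow vs Ostley — 9–10, Ostley advances.
The agenda winner is Ostley.

Ostley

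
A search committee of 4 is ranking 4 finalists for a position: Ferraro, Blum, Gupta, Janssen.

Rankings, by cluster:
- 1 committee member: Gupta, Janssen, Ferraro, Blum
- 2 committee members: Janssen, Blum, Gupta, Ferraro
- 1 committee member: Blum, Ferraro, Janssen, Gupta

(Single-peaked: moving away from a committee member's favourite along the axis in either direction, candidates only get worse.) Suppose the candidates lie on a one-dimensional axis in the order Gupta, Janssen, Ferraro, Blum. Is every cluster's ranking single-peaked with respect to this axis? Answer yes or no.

no

Axis positions: Gupta=1, Janssen=2, Ferraro=3, Blum=4.
Cluster 1 (peak Gupta at position 1): ranking walks positions 1-2-3-4, expanding outward from the peak — single-peaked.
Cluster 2: ranking walks positions 2-4-1-3; Blum is ranked above Ferraro even though Ferraro lies between Blum and the peak Janssen on the axis — preferences dip and rise again. Not single-peaked.
Cluster 3 (peak Blum at position 4): ranking walks positions 4-3-2-1, expanding outward from the peak — single-peaked.
Cluster 2 violates single-peakedness, so the profile is not single-peaked on this axis.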